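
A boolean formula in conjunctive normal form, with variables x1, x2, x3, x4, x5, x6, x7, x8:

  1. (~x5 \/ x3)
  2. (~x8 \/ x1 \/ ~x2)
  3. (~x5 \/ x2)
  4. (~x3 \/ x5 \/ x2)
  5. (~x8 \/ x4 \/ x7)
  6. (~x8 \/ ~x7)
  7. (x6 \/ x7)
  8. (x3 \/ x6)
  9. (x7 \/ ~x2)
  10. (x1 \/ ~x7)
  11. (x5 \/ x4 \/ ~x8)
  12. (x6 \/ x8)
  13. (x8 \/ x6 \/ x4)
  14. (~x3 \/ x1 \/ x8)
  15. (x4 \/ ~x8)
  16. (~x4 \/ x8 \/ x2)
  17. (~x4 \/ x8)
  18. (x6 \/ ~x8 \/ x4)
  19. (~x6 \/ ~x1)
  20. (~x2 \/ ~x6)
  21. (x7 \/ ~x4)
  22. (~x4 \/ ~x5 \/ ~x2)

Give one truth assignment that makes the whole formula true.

x1 = 0  x2 = 0  x3 = 0  x4 = 0  x5 = 0  x6 = 1  x7 = 0  x8 = 0

Branch on x1: take x1 = False.
  then x7 is forced to False.
  then x6 is forced to True.
  then x2 is forced to False.
  then x5 is forced to False.
  then x3 is forced to False.
  then x4 is forced to False.
  then x8 is forced to False.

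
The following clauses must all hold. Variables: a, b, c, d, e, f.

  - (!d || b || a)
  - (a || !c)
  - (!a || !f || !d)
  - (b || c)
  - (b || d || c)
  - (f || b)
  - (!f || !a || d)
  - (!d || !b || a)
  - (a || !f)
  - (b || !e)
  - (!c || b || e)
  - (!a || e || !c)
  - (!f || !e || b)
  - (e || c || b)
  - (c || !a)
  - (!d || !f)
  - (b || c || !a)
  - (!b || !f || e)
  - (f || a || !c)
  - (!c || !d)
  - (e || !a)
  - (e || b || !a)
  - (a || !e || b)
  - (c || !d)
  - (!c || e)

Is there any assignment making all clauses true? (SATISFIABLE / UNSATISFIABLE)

SATISFIABLE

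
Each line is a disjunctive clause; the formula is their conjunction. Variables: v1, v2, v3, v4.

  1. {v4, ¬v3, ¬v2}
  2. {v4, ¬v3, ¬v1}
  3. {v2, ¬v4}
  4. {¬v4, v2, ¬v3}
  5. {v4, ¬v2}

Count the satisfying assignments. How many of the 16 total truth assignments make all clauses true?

The models are:
  v1=0 v2=0 v3=0 v4=0
  v1=0 v2=0 v3=1 v4=0
  v1=0 v2=1 v3=0 v4=1
  v1=0 v2=1 v3=1 v4=1
  v1=1 v2=0 v3=0 v4=0
  v1=1 v2=1 v3=0 v4=1
  v1=1 v2=1 v3=1 v4=1
That's 7 in total.

7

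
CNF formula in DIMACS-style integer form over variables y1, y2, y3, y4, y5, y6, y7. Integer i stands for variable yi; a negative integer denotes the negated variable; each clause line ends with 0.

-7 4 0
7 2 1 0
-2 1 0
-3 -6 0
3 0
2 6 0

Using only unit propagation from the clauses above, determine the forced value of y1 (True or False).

True

(y3) stands alone — y3 = True.
(NOT y6 OR NOT y3): since y3 = True, the clause reduces to (NOT y6). y6 = False.
In (y6 OR y2), y6 is now false; y2 must hold, so y2 = True.
From (y1 OR NOT y2) and y2 = True: y1 = True.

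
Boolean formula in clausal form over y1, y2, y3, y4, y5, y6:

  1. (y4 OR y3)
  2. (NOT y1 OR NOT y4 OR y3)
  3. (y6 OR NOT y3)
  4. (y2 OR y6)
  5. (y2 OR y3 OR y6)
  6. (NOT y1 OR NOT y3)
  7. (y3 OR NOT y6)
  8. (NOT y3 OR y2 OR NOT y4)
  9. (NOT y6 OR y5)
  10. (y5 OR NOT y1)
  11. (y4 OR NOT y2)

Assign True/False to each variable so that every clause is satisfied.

y1=False, y2=True, y3=True, y4=True, y5=True, y6=True

y1 occurs only negated in the remaining clauses — set y1 = False.
Pure literal: y5 appears only positively; assign y5 = True.
Try y2 = True.
  then y4 is forced to True.
Branch on y3: take y3 = True.
  then y6 is forced to True.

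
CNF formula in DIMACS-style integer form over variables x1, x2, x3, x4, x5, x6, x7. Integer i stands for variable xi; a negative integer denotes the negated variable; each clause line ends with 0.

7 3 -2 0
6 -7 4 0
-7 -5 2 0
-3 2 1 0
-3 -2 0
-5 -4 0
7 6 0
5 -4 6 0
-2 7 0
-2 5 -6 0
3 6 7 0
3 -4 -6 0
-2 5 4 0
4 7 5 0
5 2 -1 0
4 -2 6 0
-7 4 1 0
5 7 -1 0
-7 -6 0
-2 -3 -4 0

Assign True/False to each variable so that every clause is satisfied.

x1=1, x2=0, x3=0, x4=0, x5=1, x6=1, x7=0

Set x1 = True and propagate.
The remaining clauses are satisfied by x2 = False, x3 = False, x4 = False, x5 = True, x6 = True, x7 = False.
Every clause has at least one true literal under this assignment.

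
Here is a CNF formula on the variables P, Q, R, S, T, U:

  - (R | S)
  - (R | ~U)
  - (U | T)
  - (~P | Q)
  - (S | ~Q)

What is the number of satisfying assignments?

Case analysis on Q and R:
  Q=1, R=1: P free; 3 ways for (S,T,U) × 2^1 = 6.
  Q=1, R=0: remaining (P,S,T,U) ∈ {(0,1,1,0); (1,1,1,0)} — 2.
  Q=0, R=1: S free; 3 ways for (P,T,U) × 2^1 = 6.
  Q=0, R=0: remaining (P,S,T,U) ∈ {(0,1,1,0)} — 1.
Total: 6 + 2 + 6 + 1 = 15.

15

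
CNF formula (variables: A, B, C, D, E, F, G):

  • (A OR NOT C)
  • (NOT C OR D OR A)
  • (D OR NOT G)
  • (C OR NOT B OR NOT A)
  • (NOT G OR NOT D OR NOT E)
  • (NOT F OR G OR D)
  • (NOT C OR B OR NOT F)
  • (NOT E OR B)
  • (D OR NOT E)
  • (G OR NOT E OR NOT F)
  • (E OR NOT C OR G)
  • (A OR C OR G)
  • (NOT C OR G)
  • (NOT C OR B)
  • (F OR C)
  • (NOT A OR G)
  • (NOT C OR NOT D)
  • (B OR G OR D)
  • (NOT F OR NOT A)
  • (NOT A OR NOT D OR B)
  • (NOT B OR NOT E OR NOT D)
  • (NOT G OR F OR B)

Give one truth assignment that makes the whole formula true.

A = False  B = True  C = False  D = True  E = False  F = True  G = True

Check each clause:
  1. (A OR NOT C) — NOT C is true.
  2. (NOT C OR D OR A) — D is true.
  3. (D OR NOT G) — D is true.
  4. (NOT A OR NOT B OR C) — NOT A is true.
  5. (NOT G OR NOT D OR NOT E) — NOT E is true.
  6. (NOT F OR G OR D) — D is true.
  7. (NOT F OR NOT C OR B) — B is true.
  8. (NOT E OR B) — B is true.
  9. (NOT E OR D) — NOT E is true.
  10. (NOT F OR G OR NOT E) — NOT E is true.
  11. (NOT C OR E OR G) — NOT C is true.
  12. (G OR A OR C) — G is true.
  13. (NOT C OR G) — NOT C is true.
  14. (B OR NOT C) — B is true.
  15. (F OR C) — F is true.
  16. (G OR NOT A) — NOT A is true.
  17. (NOT D OR NOT C) — NOT C is true.
  18. (G OR D OR B) — B is true.
  19. (NOT A OR NOT F) — NOT A is true.
  20. (B OR NOT D OR NOT A) — B is true.
  21. (NOT D OR NOT E OR NOT B) — NOT E is true.
  22. (NOT G OR B OR F) — B is true.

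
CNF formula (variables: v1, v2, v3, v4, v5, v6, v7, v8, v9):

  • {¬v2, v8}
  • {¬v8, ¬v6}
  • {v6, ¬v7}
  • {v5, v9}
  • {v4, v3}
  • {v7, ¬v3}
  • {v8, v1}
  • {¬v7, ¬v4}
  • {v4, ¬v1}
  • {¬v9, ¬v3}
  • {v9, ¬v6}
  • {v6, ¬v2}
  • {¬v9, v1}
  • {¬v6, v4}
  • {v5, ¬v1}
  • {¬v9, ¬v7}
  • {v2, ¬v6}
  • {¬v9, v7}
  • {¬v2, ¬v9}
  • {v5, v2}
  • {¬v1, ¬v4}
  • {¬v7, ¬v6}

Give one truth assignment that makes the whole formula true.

v1 = F  v2 = F  v3 = F  v4 = T  v5 = T  v6 = F  v7 = F  v8 = T  v9 = F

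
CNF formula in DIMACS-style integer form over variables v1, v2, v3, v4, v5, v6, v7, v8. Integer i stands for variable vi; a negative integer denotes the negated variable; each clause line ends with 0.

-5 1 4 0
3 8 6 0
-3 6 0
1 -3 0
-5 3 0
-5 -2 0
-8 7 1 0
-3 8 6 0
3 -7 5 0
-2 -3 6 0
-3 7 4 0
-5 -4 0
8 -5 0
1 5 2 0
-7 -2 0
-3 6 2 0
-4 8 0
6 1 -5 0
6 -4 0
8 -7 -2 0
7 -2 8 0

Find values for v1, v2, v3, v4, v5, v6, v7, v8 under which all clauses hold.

v1=True  v2=False  v3=False  v4=False  v5=False  v6=True  v7=False  v8=True

Check each clause:
  1. (v4 \/ v1 \/ ~v5) — v1 is true.
  2. (v8 \/ v3 \/ v6) — v8 is true.
  3. (v6 \/ ~v3) — ~v3 is true.
  4. (~v3 \/ v1) — v1 is true.
  5. (v3 \/ ~v5) — ~v5 is true.
  6. (~v5 \/ ~v2) — ~v5 is true.
  7. (~v8 \/ v7 \/ v1) — v1 is true.
  8. (v6 \/ v8 \/ ~v3) — v8 is true.
  9. (~v7 \/ v5 \/ v3) — ~v7 is true.
  10. (~v2 \/ v6 \/ ~v3) — ~v3 is true.
  11. (v4 \/ ~v3 \/ v7) — ~v3 is true.
  12. (~v4 \/ ~v5) — ~v5 is true.
  13. (v8 \/ ~v5) — v8 is true.
  14. (v2 \/ v1 \/ v5) — v1 is true.
  15. (~v7 \/ ~v2) — ~v7 is true.
  16. (v6 \/ v2 \/ ~v3) — ~v3 is true.
  17. (~v4 \/ v8) — v8 is true.
  18. (v1 \/ ~v5 \/ v6) — v1 is true.
  19. (v6 \/ ~v4) — ~v4 is true.
  20. (~v7 \/ v8 \/ ~v2) — v8 is true.
  21. (v8 \/ v7 \/ ~v2) — v8 is true.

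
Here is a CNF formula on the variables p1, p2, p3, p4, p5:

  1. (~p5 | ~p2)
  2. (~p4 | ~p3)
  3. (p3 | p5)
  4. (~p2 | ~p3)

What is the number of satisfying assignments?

Satisfying assignments:
  p1=F p2=F p3=F p4=F p5=T
  p1=F p2=F p3=F p4=T p5=T
  p1=F p2=F p3=T p4=F p5=F
  p1=F p2=F p3=T p4=F p5=T
  p1=T p2=F p3=F p4=F p5=T
  p1=T p2=F p3=F p4=T p5=T
  p1=T p2=F p3=T p4=F p5=F
  p1=T p2=F p3=T p4=F p5=T
Count: 8.

8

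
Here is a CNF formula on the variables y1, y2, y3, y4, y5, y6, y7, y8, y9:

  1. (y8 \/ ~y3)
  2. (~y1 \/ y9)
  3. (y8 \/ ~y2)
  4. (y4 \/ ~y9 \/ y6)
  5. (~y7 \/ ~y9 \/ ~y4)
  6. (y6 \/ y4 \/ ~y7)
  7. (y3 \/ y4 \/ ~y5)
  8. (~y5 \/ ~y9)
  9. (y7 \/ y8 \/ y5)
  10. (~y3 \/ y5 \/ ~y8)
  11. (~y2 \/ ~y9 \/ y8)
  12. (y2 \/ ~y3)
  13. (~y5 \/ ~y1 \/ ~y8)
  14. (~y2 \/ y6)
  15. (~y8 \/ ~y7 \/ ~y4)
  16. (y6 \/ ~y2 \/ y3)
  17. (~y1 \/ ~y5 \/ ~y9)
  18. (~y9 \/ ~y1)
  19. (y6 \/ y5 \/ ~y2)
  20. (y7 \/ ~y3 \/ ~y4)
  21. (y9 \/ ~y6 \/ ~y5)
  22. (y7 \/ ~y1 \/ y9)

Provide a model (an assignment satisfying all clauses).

y1 = F  y2 = T  y3 = F  y4 = T  y5 = F  y6 = T  y7 = F  y8 = T  y9 = T

y1 occurs only negated in the remaining clauses — set y1 = False.
Branch on y2: take y2 = True.
  then y8 is forced to True.
  then y6 is forced to True.
Try y3 = False.
The remaining clauses are satisfied by y4 = True, y5 = False, y7 = False, y9 = True.
Every clause has at least one true literal under this assignment.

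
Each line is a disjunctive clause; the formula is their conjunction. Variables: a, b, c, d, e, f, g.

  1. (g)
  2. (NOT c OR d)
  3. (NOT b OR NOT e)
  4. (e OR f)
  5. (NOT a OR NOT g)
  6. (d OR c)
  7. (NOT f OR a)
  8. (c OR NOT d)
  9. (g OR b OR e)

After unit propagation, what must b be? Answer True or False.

False

(g) is a unit clause: g = True.
(NOT g OR NOT a) with g = True leaves only NOT a, so a = False.
In (NOT f OR a), a is now false; NOT f must hold, so f = False.
In (e OR f), f is now false; e must hold, so e = True.
From (NOT e OR NOT b) and e = True: b = False.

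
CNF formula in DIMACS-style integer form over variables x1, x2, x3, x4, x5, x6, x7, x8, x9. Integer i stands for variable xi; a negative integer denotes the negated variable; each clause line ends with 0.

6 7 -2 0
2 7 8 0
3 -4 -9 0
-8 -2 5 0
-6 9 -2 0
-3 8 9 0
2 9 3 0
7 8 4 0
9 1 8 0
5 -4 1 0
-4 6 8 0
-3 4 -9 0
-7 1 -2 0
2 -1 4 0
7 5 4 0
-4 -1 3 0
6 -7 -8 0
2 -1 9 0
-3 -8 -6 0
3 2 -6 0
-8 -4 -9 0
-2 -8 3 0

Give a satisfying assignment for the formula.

Try x1 = False.
Branch on x2: take x2 = False.
Set x3 = False and propagate.
  then x9 is forced to True.
  then x4 is forced to False.
  then x6 is forced to False.
The remaining clauses are satisfied by x5 = False, x7 = True, x8 = False.

x1 = F, x2 = F, x3 = F, x4 = F, x5 = F, x6 = F, x7 = T, x8 = F, x9 = T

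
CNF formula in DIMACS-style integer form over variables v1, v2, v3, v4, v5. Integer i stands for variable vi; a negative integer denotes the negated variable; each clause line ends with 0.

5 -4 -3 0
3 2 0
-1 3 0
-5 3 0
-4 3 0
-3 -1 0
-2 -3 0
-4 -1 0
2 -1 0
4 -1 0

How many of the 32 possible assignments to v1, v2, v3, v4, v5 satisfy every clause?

The models are:
  v1=0 v2=0 v3=1 v4=0 v5=0
  v1=0 v2=0 v3=1 v4=0 v5=1
  v1=0 v2=0 v3=1 v4=1 v5=1
  v1=0 v2=1 v3=0 v4=0 v5=0
That's 4 in total.

4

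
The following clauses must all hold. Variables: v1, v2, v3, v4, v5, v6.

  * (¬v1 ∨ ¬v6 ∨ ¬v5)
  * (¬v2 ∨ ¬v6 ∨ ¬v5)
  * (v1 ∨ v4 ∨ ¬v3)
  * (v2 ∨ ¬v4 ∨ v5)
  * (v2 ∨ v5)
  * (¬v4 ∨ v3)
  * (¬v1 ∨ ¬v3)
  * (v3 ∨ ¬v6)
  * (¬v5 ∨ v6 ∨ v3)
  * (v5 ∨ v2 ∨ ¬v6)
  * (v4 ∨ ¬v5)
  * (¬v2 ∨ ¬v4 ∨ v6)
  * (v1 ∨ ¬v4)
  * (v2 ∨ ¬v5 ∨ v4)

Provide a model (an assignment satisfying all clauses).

v1=False, v2=True, v3=False, v4=False, v5=False, v6=False

Try v1 = False.
  then v4 is forced to False.
  then v3 is forced to False.
  then v6 is forced to False.
  then v5 is forced to False.
  then v2 is forced to True.
Check each clause:
  1. (¬v1 ∨ ¬v6 ∨ ¬v5) — ¬v6 is true.
  2. (¬v2 ∨ ¬v6 ∨ ¬v5) — ¬v6 is true.
  3. (v4 ∨ ¬v3 ∨ v1) — ¬v3 is true.
  4. (v5 ∨ v2 ∨ ¬v4) — v2 is true.
  5. (v5 ∨ v2) — v2 is true.
  6. (¬v4 ∨ v3) — ¬v4 is true.
  7. (¬v1 ∨ ¬v3) — ¬v3 is true.
  8. (v3 ∨ ¬v6) — ¬v6 is true.
  9. (¬v5 ∨ v6 ∨ v3) — ¬v5 is true.
  10. (v2 ∨ v5 ∨ ¬v6) — ¬v6 is true.
  11. (¬v5 ∨ v4) — ¬v5 is true.
  12. (¬v2 ∨ ¬v4 ∨ v6) — ¬v4 is true.
  13. (v1 ∨ ¬v4) — ¬v4 is true.
  14. (v4 ∨ ¬v5 ∨ v2) — v2 is true.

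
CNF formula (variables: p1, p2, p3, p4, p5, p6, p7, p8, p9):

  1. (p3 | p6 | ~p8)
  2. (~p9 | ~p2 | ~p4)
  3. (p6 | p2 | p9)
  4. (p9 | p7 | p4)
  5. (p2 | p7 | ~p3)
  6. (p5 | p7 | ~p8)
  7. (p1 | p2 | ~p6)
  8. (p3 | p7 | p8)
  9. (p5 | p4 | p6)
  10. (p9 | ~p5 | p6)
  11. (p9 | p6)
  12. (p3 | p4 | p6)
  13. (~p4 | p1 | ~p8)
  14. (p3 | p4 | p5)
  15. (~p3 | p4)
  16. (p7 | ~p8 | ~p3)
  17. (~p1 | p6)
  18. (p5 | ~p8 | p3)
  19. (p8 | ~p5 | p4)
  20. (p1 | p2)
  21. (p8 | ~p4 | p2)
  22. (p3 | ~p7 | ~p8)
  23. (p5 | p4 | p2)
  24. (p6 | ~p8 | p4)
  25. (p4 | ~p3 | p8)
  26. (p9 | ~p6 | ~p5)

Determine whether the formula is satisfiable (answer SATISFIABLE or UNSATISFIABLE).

SATISFIABLE

Try p1 = True.
  then p6 is forced to True.
Branch on p2: take p2 = True.
Try p3 = True.
  then p4 is forced to True.
  then p9 is forced to False.
  then p5 is forced to False.
The remaining clauses are satisfied by p7 = True, p8 = True.
Every clause has at least one true literal under this assignment.
So p1 = True, p2 = True, p3 = True, p4 = True, p5 = False, p6 = True, p7 = True, p8 = True, p9 = False is a satisfying assignment.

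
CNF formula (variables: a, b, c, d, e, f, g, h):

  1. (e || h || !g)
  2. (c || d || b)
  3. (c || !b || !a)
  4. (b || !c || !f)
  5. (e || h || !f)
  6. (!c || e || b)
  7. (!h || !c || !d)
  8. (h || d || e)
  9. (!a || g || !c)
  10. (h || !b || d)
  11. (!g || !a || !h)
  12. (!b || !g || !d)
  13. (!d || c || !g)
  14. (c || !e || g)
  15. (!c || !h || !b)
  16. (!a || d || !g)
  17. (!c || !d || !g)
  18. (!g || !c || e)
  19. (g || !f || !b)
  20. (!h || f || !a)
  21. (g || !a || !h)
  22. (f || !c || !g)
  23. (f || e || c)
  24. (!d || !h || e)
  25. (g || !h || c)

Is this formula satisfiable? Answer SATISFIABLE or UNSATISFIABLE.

SATISFIABLE

a occurs only negated in the remaining clauses — set a = False.
Branch on b: take b = False.
The remaining clauses are satisfied by c = True, d = True, e = True, f = False, g = False, h = False.
So a=False  b=False  c=True  d=True  e=True  f=False  g=False  h=False is a satisfying assignment.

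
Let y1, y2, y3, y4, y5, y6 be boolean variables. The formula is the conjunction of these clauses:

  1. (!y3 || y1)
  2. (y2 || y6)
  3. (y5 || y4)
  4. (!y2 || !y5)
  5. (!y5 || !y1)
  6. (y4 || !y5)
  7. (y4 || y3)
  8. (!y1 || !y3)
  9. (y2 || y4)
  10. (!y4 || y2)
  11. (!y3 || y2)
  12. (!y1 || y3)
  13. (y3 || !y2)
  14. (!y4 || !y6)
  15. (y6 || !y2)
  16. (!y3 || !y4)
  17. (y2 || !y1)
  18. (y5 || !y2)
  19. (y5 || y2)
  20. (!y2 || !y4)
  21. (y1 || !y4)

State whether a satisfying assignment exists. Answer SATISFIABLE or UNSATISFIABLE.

UNSATISFIABLE

y2 = True:
  propagation gives y5=False; an empty clause results — contradiction.
y2 = False:
  propagation gives y6=True, y4=True; an empty clause results — contradiction.
Every branch closes, so no satisfying assignment exists.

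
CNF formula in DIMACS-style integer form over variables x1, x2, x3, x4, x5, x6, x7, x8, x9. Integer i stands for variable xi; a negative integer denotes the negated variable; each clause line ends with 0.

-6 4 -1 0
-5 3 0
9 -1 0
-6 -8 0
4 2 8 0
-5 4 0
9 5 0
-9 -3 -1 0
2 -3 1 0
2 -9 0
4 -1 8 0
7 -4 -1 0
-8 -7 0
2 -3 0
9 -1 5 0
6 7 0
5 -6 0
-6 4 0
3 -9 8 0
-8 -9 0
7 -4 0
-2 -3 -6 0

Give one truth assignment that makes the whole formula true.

x1=0, x2=1, x3=1, x4=1, x5=1, x6=0, x7=1, x8=0, x9=0

Check each clause:
  1. (x4 | ~x6 | ~x1) — ~x6 is true.
  2. (~x5 | x3) — x3 is true.
  3. (~x1 | x9) — ~x1 is true.
  4. (~x6 | ~x8) — ~x8 is true.
  5. (x8 | x4 | x2) — x2 is true.
  6. (~x5 | x4) — x4 is true.
  7. (x9 | x5) — x5 is true.
  8. (~x1 | ~x3 | ~x9) — ~x1 is true.
  9. (x1 | x2 | ~x3) — x2 is true.
  10. (x2 | ~x9) — x2 is true.
  11. (x8 | ~x1 | x4) — x4 is true.
  12. (~x1 | x7 | ~x4) — ~x1 is true.
  13. (~x8 | ~x7) — ~x8 is true.
  14. (x2 | ~x3) — x2 is true.
  15. (x5 | ~x1 | x9) — x5 is true.
  16. (x7 | x6) — x7 is true.
  17. (~x6 | x5) — ~x6 is true.
  18. (x4 | ~x6) — ~x6 is true.
  19. (~x9 | x3 | x8) — x3 is true.
  20. (~x8 | ~x9) — ~x8 is true.
  21. (x7 | ~x4) — x7 is true.
  22. (~x2 | ~x3 | ~x6) — ~x6 is true.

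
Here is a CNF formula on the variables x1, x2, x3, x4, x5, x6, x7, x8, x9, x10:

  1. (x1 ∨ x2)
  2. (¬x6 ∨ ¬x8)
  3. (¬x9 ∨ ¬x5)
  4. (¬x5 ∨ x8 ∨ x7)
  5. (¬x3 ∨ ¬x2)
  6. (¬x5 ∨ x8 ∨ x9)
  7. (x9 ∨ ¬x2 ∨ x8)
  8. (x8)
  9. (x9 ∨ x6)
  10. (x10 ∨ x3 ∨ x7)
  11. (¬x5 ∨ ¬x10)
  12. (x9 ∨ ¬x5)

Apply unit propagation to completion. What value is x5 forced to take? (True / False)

False

(x8) stands alone — x8 = True.
From (¬x8 ∨ ¬x6) and x8 = True: x6 = False.
(x9 ∨ x6): since x6 = False, the clause reduces to (x9). x9 = True.
(¬x9 ∨ ¬x5): since x9 = True, the clause reduces to (¬x5). x5 = False.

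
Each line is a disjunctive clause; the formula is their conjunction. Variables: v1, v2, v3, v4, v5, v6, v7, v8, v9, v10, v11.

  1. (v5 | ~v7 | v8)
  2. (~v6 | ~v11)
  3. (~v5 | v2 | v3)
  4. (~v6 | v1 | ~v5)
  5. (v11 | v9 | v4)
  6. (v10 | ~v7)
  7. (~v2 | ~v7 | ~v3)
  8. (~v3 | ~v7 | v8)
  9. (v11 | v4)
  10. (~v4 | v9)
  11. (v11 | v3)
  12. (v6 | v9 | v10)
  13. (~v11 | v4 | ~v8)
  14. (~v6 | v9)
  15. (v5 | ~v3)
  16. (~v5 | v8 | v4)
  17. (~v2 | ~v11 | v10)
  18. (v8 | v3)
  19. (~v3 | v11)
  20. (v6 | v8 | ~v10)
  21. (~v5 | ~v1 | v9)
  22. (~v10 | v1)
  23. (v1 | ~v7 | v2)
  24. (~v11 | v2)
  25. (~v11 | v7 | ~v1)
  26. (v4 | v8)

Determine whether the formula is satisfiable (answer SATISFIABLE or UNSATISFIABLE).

Pure literal: v9 appears only positively; assign v9 = True.
Set v1 = True and propagate.
The remaining clauses are satisfied by v2 = True, v3 = False, v4 = True, v5 = True, v6 = False, v7 = True, v8 = True, v10 = True, v11 = True.
Every clause has at least one true literal under this assignment.
So v1=T, v2=T, v3=F, v4=T, v5=T, v6=F, v7=T, v8=T, v9=T, v10=T, v11=T is a satisfying assignment.

SATISFIABLE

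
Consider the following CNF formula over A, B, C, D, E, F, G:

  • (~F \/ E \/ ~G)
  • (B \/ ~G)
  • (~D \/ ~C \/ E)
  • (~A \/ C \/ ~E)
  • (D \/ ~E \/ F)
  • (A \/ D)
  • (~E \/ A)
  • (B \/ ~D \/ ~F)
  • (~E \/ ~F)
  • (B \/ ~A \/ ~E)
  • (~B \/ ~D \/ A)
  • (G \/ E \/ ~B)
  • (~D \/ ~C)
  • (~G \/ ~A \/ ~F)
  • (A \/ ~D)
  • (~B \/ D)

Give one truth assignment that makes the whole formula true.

A=T, B=F, C=T, D=F, E=F, F=T, G=F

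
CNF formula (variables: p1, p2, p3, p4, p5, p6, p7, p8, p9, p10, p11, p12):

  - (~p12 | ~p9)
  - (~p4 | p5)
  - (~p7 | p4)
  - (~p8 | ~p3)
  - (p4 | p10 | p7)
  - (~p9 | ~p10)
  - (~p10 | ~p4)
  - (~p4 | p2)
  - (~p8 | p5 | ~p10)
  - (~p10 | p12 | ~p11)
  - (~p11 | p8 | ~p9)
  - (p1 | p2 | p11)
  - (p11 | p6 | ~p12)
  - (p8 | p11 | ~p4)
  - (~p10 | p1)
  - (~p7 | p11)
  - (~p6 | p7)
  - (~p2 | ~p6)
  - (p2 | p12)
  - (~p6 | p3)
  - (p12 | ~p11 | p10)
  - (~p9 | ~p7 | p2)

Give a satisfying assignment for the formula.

Pure literal: p1 appears only positively; assign p1 = True.
Pure literal: p9 appears only negated; assign p9 = False.
Set p2 = True and propagate.
  then p6 is forced to False.
Branch on p3: take p3 = True.
  then p8 is forced to False.
Try p4 = False.
  then p7 is forced to False.
  then p10 is forced to True.
The remaining clauses are satisfied by p5 = False, p11 = False, p12 = False.
Check each clause:
  1. (~p12 | ~p9) — ~p12 is true.
  2. (p5 | ~p4) — ~p4 is true.
  3. (~p7 | p4) — ~p7 is true.
  4. (~p3 | ~p8) — ~p8 is true.
  5. (p10 | p7 | p4) — p10 is true.
  6. (~p9 | ~p10) — ~p9 is true.
  7. (~p10 | ~p4) — ~p4 is true.
  8. (p2 | ~p4) — p2 is true.
  9. (~p8 | ~p10 | p5) — ~p8 is true.
  10. (~p10 | p12 | ~p11) — ~p11 is true.
  11. (p8 | ~p11 | ~p9) — ~p11 is true.
  12. (p1 | p11 | p2) — p1 is true.
  13. (p6 | ~p12 | p11) — ~p12 is true.
  14. (~p4 | p11 | p8) — ~p4 is true.
  15. (~p10 | p1) — p1 is true.
  16. (~p7 | p11) — ~p7 is true.
  17. (p7 | ~p6) — ~p6 is true.
  18. (~p6 | ~p2) — ~p6 is true.
  19. (p12 | p2) — p2 is true.
  20. (p3 | ~p6) — ~p6 is true.
  21. (p10 | p12 | ~p11) — p10 is true.
  22. (~p7 | p2 | ~p9) — ~p7 is true.

p1=1, p2=1, p3=1, p4=0, p5=0, p6=0, p7=0, p8=0, p9=0, p10=1, p11=0, p12=0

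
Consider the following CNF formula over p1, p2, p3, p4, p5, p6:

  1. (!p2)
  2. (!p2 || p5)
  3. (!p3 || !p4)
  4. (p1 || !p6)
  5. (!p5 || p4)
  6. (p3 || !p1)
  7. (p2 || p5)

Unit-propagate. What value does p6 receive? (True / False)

False

(!p2) stands alone — p2 = False.
In (p2 || p5), p2 is now false; p5 must hold, so p5 = True.
In (p4 || !p5), !p5 is now false; p4 must hold, so p4 = True.
(!p3 || !p4) with p4 = True leaves only !p3, so p3 = False.
From (!p1 || p3) and p3 = False: p1 = False.
In (!p6 || p1), p1 is now false; !p6 must hold, so p6 = False.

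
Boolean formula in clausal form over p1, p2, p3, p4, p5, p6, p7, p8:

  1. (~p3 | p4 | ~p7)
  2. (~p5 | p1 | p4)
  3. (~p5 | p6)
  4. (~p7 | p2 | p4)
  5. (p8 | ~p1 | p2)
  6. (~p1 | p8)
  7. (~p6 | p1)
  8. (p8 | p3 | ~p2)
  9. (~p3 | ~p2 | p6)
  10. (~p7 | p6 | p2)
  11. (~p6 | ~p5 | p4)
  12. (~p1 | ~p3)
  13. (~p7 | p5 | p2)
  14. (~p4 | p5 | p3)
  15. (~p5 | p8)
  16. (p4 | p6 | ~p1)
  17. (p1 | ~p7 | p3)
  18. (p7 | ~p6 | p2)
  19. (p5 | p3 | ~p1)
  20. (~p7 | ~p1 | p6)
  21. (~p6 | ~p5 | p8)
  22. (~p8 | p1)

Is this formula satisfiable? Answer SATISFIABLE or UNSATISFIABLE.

SATISFIABLE

Branch on p1: take p1 = False.
  then p6 is forced to False.
  then p5 is forced to False.
  then p8 is forced to False.
Branch on p2: take p2 = False.
  then p7 is forced to False.
Branch on p3: take p3 = True.
p4 is now unconstrained; take p4 = False.
So p1=F  p2=F  p3=T  p4=F  p5=F  p6=F  p7=F  p8=F is a satisfying assignment.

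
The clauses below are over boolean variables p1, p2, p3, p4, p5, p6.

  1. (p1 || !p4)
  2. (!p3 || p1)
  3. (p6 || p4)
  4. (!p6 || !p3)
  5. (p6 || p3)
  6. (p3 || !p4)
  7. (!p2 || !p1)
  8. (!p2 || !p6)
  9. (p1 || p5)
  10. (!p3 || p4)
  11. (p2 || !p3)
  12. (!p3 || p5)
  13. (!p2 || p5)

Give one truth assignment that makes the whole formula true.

p1 = 0  p2 = 0  p3 = 0  p4 = 0  p5 = 1  p6 = 1

Check each clause:
  1. (p1 || !p4) — !p4 is true.
  2. (p1 || !p3) — !p3 is true.
  3. (p4 || p6) — p6 is true.
  4. (!p6 || !p3) — !p3 is true.
  5. (p3 || p6) — p6 is true.
  6. (!p4 || p3) — !p4 is true.
  7. (!p1 || !p2) — !p2 is true.
  8. (!p6 || !p2) — !p2 is true.
  9. (p1 || p5) — p5 is true.
  10. (!p3 || p4) — !p3 is true.
  11. (!p3 || p2) — !p3 is true.
  12. (p5 || !p3) — !p3 is true.
  13. (!p2 || p5) — p5 is true.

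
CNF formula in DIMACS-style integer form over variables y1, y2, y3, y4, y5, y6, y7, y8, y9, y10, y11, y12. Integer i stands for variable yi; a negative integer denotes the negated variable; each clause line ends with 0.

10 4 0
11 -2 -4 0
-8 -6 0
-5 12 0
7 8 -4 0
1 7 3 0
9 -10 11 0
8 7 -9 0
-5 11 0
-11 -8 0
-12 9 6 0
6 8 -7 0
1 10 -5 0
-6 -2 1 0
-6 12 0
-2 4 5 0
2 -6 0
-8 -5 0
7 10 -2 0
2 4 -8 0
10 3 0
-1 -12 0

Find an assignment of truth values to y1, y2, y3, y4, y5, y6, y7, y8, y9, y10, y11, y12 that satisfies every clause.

y1=True, y2=False, y3=True, y4=True, y5=False, y6=False, y7=False, y8=True, y9=True, y10=False, y11=False, y12=False

Check each clause:
  1. (y10 OR y4) — y4 is true.
  2. (NOT y4 OR y11 OR NOT y2) — NOT y2 is true.
  3. (NOT y6 OR NOT y8) — NOT y6 is true.
  4. (NOT y5 OR y12) — NOT y5 is true.
  5. (y8 OR y7 OR NOT y4) — y8 is true.
  6. (y1 OR y3 OR y7) — y1 is true.
  7. (y9 OR y11 OR NOT y10) — y9 is true.
  8. (NOT y9 OR y7 OR y8) — y8 is true.
  9. (y11 OR NOT y5) — NOT y5 is true.
  10. (NOT y8 OR NOT y11) — NOT y11 is true.
  11. (y9 OR y6 OR NOT y12) — y9 is true.
  12. (y8 OR NOT y7 OR y6) — y8 is true.
  13. (NOT y5 OR y1 OR y10) — y1 is true.
  14. (NOT y6 OR NOT y2 OR y1) — y1 is true.
  15. (y12 OR NOT y6) — NOT y6 is true.
  16. (y4 OR y5 OR NOT y2) — y4 is true.
  17. (y2 OR NOT y6) — NOT y6 is true.
  18. (NOT y5 OR NOT y8) — NOT y5 is true.
  19. (NOT y2 OR y7 OR y10) — NOT y2 is true.
  20. (NOT y8 OR y2 OR y4) — y4 is true.
  21. (y3 OR y10) — y3 is true.
  22. (NOT y12 OR NOT y1) — NOT y12 is true.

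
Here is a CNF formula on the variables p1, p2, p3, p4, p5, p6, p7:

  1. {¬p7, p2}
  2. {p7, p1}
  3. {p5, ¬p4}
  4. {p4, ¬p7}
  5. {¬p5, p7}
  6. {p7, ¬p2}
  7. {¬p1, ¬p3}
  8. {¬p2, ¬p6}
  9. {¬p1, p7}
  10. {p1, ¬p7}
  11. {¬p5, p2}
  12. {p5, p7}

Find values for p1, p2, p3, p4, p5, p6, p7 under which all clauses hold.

p1=1, p2=1, p3=0, p4=1, p5=1, p6=0, p7=1

Pure literal: p3 appears only negated; assign p3 = False.
Pure literal: p6 appears only negated; assign p6 = False.
Try p1 = True.
  then p7 is forced to True.
  then p2 is forced to True.
  then p4 is forced to True.
  then p5 is forced to True.
Every clause has at least one true literal under this assignment.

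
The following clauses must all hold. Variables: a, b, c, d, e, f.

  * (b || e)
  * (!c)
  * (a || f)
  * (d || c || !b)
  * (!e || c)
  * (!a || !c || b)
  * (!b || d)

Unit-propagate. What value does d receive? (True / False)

True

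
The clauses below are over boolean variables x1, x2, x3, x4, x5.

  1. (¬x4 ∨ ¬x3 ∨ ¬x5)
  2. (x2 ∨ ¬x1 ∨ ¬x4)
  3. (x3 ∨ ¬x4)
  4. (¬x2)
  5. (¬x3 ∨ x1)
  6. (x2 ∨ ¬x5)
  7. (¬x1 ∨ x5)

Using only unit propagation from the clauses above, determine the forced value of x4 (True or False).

False

(¬x2) is a unit clause: x2 = False.
(¬x5 ∨ x2): since x2 = False, the clause reduces to (¬x5). x5 = False.
(x5 ∨ ¬x1): since x5 = False, the clause reduces to (¬x1). x1 = False.
In (x1 ∨ ¬x3), x1 is now false; ¬x3 must hold, so x3 = False.
In (¬x4 ∨ x3), x3 is now false; ¬x4 must hold, so x4 = False.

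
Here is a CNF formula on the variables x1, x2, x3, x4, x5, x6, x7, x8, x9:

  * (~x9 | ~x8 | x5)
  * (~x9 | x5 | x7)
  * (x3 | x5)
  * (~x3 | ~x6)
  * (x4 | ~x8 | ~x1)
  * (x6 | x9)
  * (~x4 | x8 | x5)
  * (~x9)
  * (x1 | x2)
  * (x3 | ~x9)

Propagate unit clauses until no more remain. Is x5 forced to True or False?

Unit clause (~x9) sets x9 = False.
In (x9 | x6), x9 is now false; x6 must hold, so x6 = True.
(~x6 | ~x3): since x6 = True, the clause reduces to (~x3). x3 = False.
(x5 | x3) with x3 = False leaves only x5, so x5 = True.

True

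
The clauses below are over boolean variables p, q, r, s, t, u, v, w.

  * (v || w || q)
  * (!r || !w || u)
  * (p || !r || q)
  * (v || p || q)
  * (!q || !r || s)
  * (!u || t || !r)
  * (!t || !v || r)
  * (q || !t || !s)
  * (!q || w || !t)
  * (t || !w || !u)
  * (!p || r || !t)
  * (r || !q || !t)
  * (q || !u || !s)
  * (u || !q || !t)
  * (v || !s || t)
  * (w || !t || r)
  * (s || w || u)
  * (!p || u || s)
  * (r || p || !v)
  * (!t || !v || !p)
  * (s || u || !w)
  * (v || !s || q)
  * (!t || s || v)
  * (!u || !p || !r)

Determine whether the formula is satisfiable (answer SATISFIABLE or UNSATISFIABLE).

SATISFIABLE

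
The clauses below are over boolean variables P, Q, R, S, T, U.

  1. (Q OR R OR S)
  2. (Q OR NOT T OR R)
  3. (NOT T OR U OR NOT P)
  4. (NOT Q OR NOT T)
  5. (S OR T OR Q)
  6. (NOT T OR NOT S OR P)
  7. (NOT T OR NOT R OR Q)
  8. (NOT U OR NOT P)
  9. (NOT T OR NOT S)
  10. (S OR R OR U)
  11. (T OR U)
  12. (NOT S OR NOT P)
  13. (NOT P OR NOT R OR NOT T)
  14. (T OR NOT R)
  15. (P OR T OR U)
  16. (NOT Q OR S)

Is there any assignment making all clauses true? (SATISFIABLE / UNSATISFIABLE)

Try P = False.
Branch on Q: take Q = False.
For the remaining variables, R = False, S = True, T = False, U = True works.
Every clause has at least one true literal under this assignment.
So P = F, Q = F, R = F, S = T, T = F, U = T is a satisfying assignment.

SATISFIABLE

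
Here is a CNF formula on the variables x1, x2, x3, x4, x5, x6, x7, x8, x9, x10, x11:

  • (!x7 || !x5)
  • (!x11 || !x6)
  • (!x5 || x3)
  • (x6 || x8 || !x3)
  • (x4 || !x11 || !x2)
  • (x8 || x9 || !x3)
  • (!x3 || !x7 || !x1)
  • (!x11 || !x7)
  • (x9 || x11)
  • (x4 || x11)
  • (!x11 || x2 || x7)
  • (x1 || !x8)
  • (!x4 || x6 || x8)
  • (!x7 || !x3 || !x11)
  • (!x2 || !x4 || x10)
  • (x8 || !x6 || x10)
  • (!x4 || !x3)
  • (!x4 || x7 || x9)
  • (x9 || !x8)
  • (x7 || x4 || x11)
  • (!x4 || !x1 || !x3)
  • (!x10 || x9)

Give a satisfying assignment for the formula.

x1 = F  x2 = F  x3 = F  x4 = T  x5 = F  x6 = T  x7 = F  x8 = F  x9 = T  x10 = T  x11 = F

Pure literal: x5 appears only negated; assign x5 = False.
x9 occurs only positively in the remaining clauses — set x9 = True.
Try x1 = False.
  then x8 is forced to False.
The remaining clauses are satisfied by x2 = False, x3 = False, x4 = True, x6 = True, x7 = False, x10 = True, x11 = False.
Every clause has at least one true literal under this assignment.
Check each clause:
  1. (!x7 || !x5) — !x7 is true.
  2. (!x11 || !x6) — !x11 is true.
  3. (x3 || !x5) — !x5 is true.
  4. (!x3 || x8 || x6) — !x3 is true.
  5. (!x11 || !x2 || x4) — x4 is true.
  6. (x9 || !x3 || x8) — x9 is true.
  7. (!x7 || !x3 || !x1) — !x7 is true.
  8. (!x11 || !x7) — !x7 is true.
  9. (x9 || x11) — x9 is true.
  10. (x11 || x4) — x4 is true.
  11. (!x11 || x2 || x7) — !x11 is true.
  12. (!x8 || x1) — !x8 is true.
  13. (x8 || x6 || !x4) — x6 is true.
  14. (!x3 || !x7 || !x11) — !x7 is true.
  15. (x10 || !x4 || !x2) — x10 is true.
  16. (x8 || x10 || !x6) — x10 is true.
  17. (!x3 || !x4) — !x3 is true.
  18. (x9 || !x4 || x7) — x9 is true.
  19. (x9 || !x8) — !x8 is true.
  20. (x7 || x4 || x11) — x4 is true.
  21. (!x4 || !x1 || !x3) — !x3 is true.
  22. (!x10 || x9) — x9 is true.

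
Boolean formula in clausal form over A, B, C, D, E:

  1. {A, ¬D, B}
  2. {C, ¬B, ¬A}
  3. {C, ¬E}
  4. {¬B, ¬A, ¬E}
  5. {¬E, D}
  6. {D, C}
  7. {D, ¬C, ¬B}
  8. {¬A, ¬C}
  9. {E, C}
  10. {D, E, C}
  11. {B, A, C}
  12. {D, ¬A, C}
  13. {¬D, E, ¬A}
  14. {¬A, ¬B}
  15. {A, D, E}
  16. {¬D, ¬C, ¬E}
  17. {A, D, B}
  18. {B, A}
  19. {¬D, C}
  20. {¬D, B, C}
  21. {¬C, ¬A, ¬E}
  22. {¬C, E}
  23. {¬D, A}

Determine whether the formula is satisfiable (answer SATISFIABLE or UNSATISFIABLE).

UNSATISFIABLE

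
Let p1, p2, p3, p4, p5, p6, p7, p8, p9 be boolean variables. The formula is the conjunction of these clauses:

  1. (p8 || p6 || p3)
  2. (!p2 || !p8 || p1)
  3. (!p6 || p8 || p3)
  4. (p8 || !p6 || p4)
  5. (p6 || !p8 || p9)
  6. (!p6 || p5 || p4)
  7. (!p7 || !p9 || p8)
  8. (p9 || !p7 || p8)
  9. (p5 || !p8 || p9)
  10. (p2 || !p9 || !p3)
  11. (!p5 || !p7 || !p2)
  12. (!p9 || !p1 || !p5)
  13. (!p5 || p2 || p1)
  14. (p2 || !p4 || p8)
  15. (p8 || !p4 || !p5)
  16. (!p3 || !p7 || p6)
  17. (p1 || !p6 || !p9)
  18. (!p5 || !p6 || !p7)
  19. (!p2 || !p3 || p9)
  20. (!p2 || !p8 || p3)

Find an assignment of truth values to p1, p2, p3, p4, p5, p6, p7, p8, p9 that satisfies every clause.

p1=1, p2=0, p3=1, p4=0, p5=1, p6=1, p7=0, p8=1, p9=0

p7 occurs only negated in the remaining clauses — set p7 = False.
Branch on p1: take p1 = True.
Try p2 = False.
For the remaining variables, p3 = True, p4 = False, p5 = True, p6 = True, p8 = True, p9 = False works.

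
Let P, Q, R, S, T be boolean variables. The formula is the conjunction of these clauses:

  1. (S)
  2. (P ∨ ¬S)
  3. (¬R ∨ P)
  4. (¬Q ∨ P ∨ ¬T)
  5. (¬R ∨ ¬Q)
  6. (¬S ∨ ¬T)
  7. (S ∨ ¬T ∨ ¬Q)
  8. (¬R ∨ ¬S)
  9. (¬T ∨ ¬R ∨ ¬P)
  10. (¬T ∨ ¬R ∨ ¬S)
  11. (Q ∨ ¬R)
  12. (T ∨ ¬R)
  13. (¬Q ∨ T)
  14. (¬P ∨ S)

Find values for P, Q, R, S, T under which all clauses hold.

P=1  Q=0  R=0  S=1  T=0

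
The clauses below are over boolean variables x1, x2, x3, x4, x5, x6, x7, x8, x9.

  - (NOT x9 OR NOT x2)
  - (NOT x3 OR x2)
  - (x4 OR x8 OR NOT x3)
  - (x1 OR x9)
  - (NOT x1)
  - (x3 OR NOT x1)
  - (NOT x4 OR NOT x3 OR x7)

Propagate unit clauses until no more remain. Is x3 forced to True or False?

Unit clause (NOT x1) sets x1 = False.
(x9 OR x1): since x1 = False, the clause reduces to (x9). x9 = True.
From (NOT x2 OR NOT x9) and x9 = True: x2 = False.
In (NOT x3 OR x2), x2 is now false; NOT x3 must hold, so x3 = False.

False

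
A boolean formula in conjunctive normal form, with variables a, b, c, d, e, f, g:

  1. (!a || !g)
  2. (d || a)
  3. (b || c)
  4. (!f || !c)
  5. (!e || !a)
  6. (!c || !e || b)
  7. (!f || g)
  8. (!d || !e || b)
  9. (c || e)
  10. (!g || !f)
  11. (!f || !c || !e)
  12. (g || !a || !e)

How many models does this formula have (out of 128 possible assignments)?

Case analysis on e and c:
  e=1, c=1: remaining (a,b,d,f,g) ∈ {(0,1,1,0,0); (0,1,1,0,1)} — 2.
  e=1, c=0: remaining (a,b,d,f,g) ∈ {(0,1,1,0,0); (0,1,1,0,1)} — 2.
  e=0, c=1: b free; 4 ways for (a,d,f,g) × 2^1 = 8.
  e=0, c=0: a clause becomes empty — 0.
Total: 2 + 2 + 8 + 0 = 12.

12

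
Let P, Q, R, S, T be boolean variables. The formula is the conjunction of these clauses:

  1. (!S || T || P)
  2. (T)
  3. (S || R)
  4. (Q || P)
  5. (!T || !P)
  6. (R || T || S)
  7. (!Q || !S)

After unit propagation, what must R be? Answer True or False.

True

(T) stands alone — T = True.
(!T || !P) with T = True leaves only !P, so P = False.
(P || Q): since P = False, the clause reduces to (Q). Q = True.
From (!S || !Q) and Q = True: S = False.
(R || S) with S = False leaves only R, so R = True.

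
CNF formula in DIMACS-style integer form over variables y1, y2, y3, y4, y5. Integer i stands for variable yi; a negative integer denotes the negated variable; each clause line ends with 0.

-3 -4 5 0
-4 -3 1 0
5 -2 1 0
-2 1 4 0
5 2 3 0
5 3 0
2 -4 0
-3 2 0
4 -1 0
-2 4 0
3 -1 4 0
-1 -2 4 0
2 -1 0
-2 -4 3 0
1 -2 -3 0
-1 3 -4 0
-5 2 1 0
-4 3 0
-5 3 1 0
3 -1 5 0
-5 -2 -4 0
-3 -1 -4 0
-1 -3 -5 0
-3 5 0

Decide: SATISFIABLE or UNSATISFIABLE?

UNSATISFIABLE

y3 = True:
  propagation gives y2=True, y4=True, y5=True; an empty clause results — contradiction.
y3 = False:
  propagation gives y5=True, y4=False, y1=False; an empty clause results — contradiction.
Every branch closes, so no satisfying assignment exists.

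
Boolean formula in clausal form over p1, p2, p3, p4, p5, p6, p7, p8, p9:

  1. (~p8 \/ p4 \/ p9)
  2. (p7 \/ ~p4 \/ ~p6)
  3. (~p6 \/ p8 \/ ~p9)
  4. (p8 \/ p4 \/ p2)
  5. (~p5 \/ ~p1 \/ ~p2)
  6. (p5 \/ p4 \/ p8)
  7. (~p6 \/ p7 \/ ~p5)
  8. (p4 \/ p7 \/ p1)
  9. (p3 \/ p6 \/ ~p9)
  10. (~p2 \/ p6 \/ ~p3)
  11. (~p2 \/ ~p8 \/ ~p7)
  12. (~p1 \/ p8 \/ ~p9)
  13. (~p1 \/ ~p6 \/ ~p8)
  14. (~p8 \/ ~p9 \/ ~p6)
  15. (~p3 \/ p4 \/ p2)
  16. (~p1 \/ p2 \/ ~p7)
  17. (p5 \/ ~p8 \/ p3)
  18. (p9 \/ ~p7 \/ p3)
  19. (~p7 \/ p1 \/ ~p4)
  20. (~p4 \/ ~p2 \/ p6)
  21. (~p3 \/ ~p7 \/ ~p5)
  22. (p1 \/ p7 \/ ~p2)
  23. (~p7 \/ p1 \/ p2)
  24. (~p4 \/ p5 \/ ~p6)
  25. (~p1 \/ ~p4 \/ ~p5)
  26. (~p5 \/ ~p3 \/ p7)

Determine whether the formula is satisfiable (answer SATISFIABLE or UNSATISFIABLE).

Set p1 = False and propagate.
Set p2 = False and propagate.
  then p7 is forced to False.
  then p4 is forced to True.
  then p6 is forced to False.
Try p3 = True.
  then p5 is forced to False.
p8, p9 are now unconstrained; take p8 = True, p9 = False.
So p1=False, p2=False, p3=True, p4=True, p5=False, p6=False, p7=False, p8=True, p9=False is a satisfying assignment.

SATISFIABLE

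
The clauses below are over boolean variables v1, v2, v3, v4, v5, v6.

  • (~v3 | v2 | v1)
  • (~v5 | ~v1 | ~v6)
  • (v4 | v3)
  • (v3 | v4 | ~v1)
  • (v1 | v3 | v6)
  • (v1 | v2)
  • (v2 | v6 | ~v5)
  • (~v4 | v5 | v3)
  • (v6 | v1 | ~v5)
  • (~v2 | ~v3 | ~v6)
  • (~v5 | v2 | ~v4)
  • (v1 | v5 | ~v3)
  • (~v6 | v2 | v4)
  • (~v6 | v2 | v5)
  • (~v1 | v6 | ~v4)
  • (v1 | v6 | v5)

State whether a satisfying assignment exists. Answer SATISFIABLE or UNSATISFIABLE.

Try v1 = True.
Branch on v2: take v2 = True.
The remaining clauses are satisfied by v3 = True, v4 = False, v5 = True, v6 = False.
Every clause has at least one true literal under this assignment.
So v1=True  v2=True  v3=True  v4=False  v5=True  v6=False is a satisfying assignment.

SATISFIABLE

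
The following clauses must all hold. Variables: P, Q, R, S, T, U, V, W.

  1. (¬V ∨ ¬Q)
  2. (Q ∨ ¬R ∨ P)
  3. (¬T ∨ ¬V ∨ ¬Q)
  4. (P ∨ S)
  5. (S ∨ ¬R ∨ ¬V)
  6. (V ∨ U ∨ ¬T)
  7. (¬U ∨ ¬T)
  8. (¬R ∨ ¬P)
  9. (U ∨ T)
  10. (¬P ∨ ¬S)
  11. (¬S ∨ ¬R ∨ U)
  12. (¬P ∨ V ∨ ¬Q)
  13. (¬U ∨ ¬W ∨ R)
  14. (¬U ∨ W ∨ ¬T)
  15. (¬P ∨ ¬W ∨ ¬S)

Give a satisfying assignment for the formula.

Branch on P: take P = True.
  then R is forced to False.
  then S is forced to False.
Branch on Q: take Q = False.
For the remaining variables, T = True, U = False, V = True, W = True works.
Check each clause:
  1. (¬Q ∨ ¬V) — ¬Q is true.
  2. (¬R ∨ P ∨ Q) — P is true.
  3. (¬T ∨ ¬V ∨ ¬Q) — ¬Q is true.
  4. (S ∨ P) — P is true.
  5. (¬V ∨ ¬R ∨ S) — ¬R is true.
  6. (¬T ∨ V ∨ U) — V is true.
  7. (¬T ∨ ¬U) — ¬U is true.
  8. (¬R ∨ ¬P) — ¬R is true.
  9. (U ∨ T) — T is true.
  10. (¬S ∨ ¬P) — ¬S is true.
  11. (¬R ∨ ¬S ∨ U) — ¬S is true.
  12. (V ∨ ¬P ∨ ¬Q) — ¬Q is true.
  13. (R ∨ ¬U ∨ ¬W) — ¬U is true.
  14. (¬U ∨ ¬T ∨ W) — W is true.
  15. (¬W ∨ ¬S ∨ ¬P) — ¬S is true.

P = True, Q = False, R = False, S = False, T = True, U = False, V = True, W = True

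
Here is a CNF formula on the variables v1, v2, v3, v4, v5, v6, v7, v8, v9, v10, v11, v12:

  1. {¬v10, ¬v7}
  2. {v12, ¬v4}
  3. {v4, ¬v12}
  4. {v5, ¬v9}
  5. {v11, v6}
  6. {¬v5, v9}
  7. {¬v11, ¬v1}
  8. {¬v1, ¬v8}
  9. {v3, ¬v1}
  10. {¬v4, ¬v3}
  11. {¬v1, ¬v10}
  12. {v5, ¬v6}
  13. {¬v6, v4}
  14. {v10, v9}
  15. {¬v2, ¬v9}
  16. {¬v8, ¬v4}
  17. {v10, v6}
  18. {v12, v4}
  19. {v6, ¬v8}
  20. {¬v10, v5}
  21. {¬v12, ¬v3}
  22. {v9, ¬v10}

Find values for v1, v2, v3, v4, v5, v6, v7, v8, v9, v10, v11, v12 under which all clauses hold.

v1=F  v2=F  v3=F  v4=T  v5=T  v6=T  v7=F  v8=F  v9=T  v10=T  v11=T  v12=T

Pure literal: v1 appears only negated; assign v1 = False.
Pure literal: v2 appears only negated; assign v2 = False.
Branch on v3: take v3 = False.
For the remaining variables, v4 = True, v5 = True, v6 = True, v7 = False, v8 = False, v9 = True, v10 = True, v11 = True, v12 = True works.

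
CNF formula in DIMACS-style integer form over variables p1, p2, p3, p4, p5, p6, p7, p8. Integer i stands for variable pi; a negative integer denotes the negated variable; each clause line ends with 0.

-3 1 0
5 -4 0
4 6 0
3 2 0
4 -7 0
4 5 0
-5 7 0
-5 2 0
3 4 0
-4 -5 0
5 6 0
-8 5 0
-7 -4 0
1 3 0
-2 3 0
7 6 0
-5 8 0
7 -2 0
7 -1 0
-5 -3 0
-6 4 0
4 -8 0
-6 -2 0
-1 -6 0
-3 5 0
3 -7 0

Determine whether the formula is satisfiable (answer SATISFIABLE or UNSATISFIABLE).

UNSATISFIABLE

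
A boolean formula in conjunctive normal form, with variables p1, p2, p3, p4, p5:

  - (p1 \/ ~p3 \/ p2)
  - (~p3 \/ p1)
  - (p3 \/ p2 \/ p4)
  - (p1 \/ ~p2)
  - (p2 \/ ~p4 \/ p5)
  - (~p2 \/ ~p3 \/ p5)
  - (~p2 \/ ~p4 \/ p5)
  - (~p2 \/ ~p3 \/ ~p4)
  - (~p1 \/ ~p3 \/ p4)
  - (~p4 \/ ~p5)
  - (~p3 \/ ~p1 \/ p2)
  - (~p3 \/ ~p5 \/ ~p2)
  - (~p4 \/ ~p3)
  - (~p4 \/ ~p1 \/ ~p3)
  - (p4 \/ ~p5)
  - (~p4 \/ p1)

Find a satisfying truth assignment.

p1 = True, p2 = True, p3 = False, p4 = False, p5 = False

Try p1 = True.
Branch on p2: take p2 = True.
Branch on p3: take p3 = False.
The remaining clauses are satisfied by p4 = False, p5 = False.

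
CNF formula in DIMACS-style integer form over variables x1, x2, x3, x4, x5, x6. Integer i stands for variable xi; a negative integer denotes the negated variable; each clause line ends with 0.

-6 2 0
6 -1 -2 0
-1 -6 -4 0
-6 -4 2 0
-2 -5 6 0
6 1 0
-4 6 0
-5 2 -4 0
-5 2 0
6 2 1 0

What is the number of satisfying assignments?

14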